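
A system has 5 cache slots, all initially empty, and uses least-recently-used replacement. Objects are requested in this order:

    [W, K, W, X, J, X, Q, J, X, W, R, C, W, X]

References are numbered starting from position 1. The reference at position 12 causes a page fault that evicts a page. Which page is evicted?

pos 1: W -> miss, frames {W}
pos 2: K -> miss, frames {W,K}
pos 3: W -> hit
pos 4: X -> miss, frames {K,W,X}
pos 5: J -> miss, frames {K,W,X,J}
pos 6: X -> hit
pos 7: Q -> miss, frames {K,W,J,X,Q}
pos 8: J -> hit
pos 9: X -> hit
pos 10: W -> hit
pos 11: R -> miss, evict K, frames {Q,J,X,W,R}
pos 12: C -> miss, evict Q, frames {J,X,W,R,C}
At position 12, page Q is evicted.

Q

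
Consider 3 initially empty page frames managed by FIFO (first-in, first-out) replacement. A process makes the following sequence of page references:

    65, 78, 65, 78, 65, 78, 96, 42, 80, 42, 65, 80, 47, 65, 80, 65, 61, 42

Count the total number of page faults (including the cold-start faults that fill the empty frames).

65 → miss, frames [65]
78 → miss, frames [65, 78]
65 → hit
78 → hit
65 → hit
78 → hit
96 → miss, frames [65, 78, 96]
42 → miss, evict 65, frames [78, 96, 42]
80 → miss, evict 78, frames [96, 42, 80]
42 → hit
65 → miss, evict 96, frames [42, 80, 65]
80 → hit
47 → miss, evict 42, frames [80, 65, 47]
65 → hit
80 → hit
65 → hit
61 → miss, evict 80, frames [65, 47, 61]
42 → miss, evict 65, frames [47, 61, 42]
Page faults: 9.

9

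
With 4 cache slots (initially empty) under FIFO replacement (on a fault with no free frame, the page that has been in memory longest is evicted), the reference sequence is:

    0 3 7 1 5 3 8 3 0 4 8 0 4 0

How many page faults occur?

9

0 → fault, frames {0}
3 → fault, frames {0,3}
7 → fault, frames {0,3,7}
1 → fault, frames {0,3,7,1}
5 → fault, evict 0, frames {3,7,1,5}
3 → hit
8 → fault, evict 3, frames {7,1,5,8}
3 → fault, evict 7, frames {1,5,8,3}
0 → fault, evict 1, frames {5,8,3,0}
4 → fault, evict 5, frames {8,3,0,4}
8 → hit
0 → hit
4 → hit
0 → hit
Page faults: 9.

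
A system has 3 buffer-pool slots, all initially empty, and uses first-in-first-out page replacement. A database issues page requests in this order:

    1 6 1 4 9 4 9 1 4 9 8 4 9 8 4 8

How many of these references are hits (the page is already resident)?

8

1: miss, frames [1]
6: miss, frames [1, 6]
1: hit
4: miss, frames [1, 6, 4]
9: miss, evict 1, frames [6, 4, 9]
4: hit
9: hit
1: miss, evict 6, frames [4, 9, 1]
4: hit
9: hit
8: miss, evict 4, frames [9, 1, 8]
4: miss, evict 9, frames [1, 8, 4]
9: miss, evict 1, frames [8, 4, 9]
8: hit
4: hit
8: hit
Hits: 8.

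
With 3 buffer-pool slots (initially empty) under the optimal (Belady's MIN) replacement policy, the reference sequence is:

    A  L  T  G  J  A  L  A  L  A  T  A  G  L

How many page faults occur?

A: fault, frames [A]
L: fault, frames [A, L]
T: fault, frames [A, L, T]
G: fault, evict T, frames [A, L, G]
J: fault, evict G, frames [A, L, J]
A: hit
L: hit
A: hit
L: hit
A: hit
T: fault, evict J, frames [A, L, T]
A: hit
G: fault, evict T, frames [A, L, G]
L: hit
Page faults: 7.

7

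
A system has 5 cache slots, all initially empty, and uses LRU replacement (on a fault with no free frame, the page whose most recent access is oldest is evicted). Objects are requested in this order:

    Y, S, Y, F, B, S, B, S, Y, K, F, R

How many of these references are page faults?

Y: miss, frames [Y]
S: miss, frames [Y, S]
Y: hit
F: miss, frames [S, Y, F]
B: miss, frames [S, Y, F, B]
S: hit
B: hit
S: hit
Y: hit
K: miss, frames [F, B, S, Y, K]
F: hit
R: miss, evict B, frames [S, Y, K, F, R]
Page faults: 6.

6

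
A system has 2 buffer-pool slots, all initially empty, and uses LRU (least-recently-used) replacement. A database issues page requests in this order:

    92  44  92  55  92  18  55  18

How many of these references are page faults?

5

92: miss, frames [92]
44: miss, frames [92, 44]
92: hit
55: miss, evict 44, frames [92, 55]
92: hit
18: miss, evict 55, frames [92, 18]
55: miss, evict 92, frames [18, 55]
18: hit
Page faults: 5.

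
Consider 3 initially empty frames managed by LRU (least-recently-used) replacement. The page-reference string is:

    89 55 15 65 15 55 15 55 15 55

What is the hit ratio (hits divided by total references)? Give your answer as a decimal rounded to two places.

0.60

89 -> fault, frames (89)
55 -> fault, frames (89 55)
15 -> fault, frames (89 55 15)
65 -> fault, evict 89, frames (55 15 65)
15 -> hit
55 -> hit
15 -> hit
55 -> hit
15 -> hit
55 -> hit
Hits: 6 of 10 references → 6/10 = 0.6000.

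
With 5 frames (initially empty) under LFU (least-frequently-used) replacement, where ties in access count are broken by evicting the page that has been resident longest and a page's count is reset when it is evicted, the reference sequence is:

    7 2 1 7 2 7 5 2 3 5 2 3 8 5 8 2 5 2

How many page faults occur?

6

7: miss, frames [7]
2: miss, frames [7, 2]
1: miss, frames [7, 2, 1]
7: hit
2: hit
7: hit
5: miss, frames [7, 2, 1, 5]
2: hit
3: miss, frames [7, 2, 1, 5, 3]
5: hit
2: hit
3: hit
8: miss, evict 1, frames [7, 2, 5, 3, 8]
5: hit
8: hit
2: hit
5: hit
2: hit
Page faults: 6.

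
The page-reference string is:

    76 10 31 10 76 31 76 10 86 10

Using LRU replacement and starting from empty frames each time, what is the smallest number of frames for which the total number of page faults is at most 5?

f=1: 10 faults
f=2: 7 faults
f=3: 4 faults
f=4: 4 faults
Smallest f with faults ≤ 5 is 3.

3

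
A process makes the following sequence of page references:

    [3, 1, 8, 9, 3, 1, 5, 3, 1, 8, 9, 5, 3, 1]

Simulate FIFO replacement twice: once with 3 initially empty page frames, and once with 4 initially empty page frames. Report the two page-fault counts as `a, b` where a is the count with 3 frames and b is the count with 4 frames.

3 frames: F F F F F F F . . F F . F F → 11 faults.
4 frames: F F F F . . F F F F F F F F → 12 faults.
12 > 11: adding a frame increased faults — Belady's anomaly.

11, 12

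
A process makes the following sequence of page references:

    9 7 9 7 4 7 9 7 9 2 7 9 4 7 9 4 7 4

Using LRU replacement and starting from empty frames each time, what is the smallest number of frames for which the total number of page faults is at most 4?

f=1: 18 faults
f=2: 12 faults
f=3: 5 faults
f=4: 4 faults
Smallest f with faults ≤ 4 is 4.

4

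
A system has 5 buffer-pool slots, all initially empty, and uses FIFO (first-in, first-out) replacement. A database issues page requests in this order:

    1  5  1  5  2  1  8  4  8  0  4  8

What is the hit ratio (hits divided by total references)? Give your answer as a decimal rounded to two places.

0.50

1 → miss, frames (1)
5 → miss, frames (1 5)
1 → hit
5 → hit
2 → miss, frames (1 5 2)
1 → hit
8 → miss, frames (1 5 2 8)
4 → miss, frames (1 5 2 8 4)
8 → hit
0 → miss, evict 1, frames (5 2 8 4 0)
4 → hit
8 → hit
Hits: 6 of 12 references → 6/12 = 0.5000.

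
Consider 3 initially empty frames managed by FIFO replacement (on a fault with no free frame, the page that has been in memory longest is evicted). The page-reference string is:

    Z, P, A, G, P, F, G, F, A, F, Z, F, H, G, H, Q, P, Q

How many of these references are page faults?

10

Z → miss, frames {Z}
P → miss, frames {Z,P}
A → miss, frames {Z,P,A}
G → miss, evict Z, frames {P,A,G}
P → hit
F → miss, evict P, frames {A,G,F}
G → hit
F → hit
A → hit
F → hit
Z → miss, evict A, frames {G,F,Z}
F → hit
H → miss, evict G, frames {F,Z,H}
G → miss, evict F, frames {Z,H,G}
H → hit
Q → miss, evict Z, frames {H,G,Q}
P → miss, evict H, frames {G,Q,P}
Q → hit
Page faults: 10.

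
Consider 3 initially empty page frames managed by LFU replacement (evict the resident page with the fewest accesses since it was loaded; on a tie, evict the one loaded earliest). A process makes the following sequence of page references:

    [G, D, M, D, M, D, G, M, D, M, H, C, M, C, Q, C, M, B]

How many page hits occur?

G → miss, frames (G)
D → miss, frames (G D)
M → miss, frames (G D M)
D → hit
M → hit
D → hit
G → hit
M → hit
D → hit
M → hit
H → miss, evict G, frames (D M H)
C → miss, evict H, frames (D M C)
M → hit
C → hit
Q → miss, evict C, frames (D M Q)
C → miss, evict Q, frames (D M C)
M → hit
B → miss, evict C, frames (D M B)
Hits: 10.

10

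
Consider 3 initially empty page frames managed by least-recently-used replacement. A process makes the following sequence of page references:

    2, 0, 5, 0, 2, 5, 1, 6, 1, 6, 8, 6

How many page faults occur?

2: miss, frames [2]
0: miss, frames [2, 0]
5: miss, frames [2, 0, 5]
0: hit
2: hit
5: hit
1: miss, evict 0, frames [2, 5, 1]
6: miss, evict 2, frames [5, 1, 6]
1: hit
6: hit
8: miss, evict 5, frames [1, 6, 8]
6: hit
Page faults: 6.

6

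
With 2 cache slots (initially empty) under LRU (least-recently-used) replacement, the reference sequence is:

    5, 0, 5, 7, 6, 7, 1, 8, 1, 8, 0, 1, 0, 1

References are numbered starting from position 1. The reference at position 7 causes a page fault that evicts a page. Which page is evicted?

6

pos 1: 5 → miss, frames {5}
pos 2: 0 → miss, frames {5,0}
pos 3: 5 → hit
pos 4: 7 → miss, evict 0, frames {5,7}
pos 5: 6 → miss, evict 5, frames {7,6}
pos 6: 7 → hit
pos 7: 1 → miss, evict 6, frames {7,1}
At position 7, page 6 is evicted.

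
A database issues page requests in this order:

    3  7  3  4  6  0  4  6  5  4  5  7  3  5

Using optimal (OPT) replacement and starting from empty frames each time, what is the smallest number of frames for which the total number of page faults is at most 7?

4

f=1: 14 faults
f=2: 9 faults
f=3: 8 faults
f=4: 7 faults
f=5: 6 faults
f=6: 6 faults
Smallest f with faults ≤ 7 is 4.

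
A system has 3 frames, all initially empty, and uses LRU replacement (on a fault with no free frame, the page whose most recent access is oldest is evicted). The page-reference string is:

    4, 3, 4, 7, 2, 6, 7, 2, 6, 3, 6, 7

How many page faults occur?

7

4: miss, frames {4}
3: miss, frames {4,3}
4: hit
7: miss, frames {3,4,7}
2: miss, evict 3, frames {4,7,2}
6: miss, evict 4, frames {7,2,6}
7: hit
2: hit
6: hit
3: miss, evict 7, frames {2,6,3}
6: hit
7: miss, evict 2, frames {3,6,7}
Page faults: 7.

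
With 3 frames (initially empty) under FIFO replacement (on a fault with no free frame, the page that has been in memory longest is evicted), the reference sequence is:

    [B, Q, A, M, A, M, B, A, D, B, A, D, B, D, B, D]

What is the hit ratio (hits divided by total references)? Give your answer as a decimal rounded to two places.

0.56

B: miss, frames (B)
Q: miss, frames (B Q)
A: miss, frames (B Q A)
M: miss, evict B, frames (Q A M)
A: hit
M: hit
B: miss, evict Q, frames (A M B)
A: hit
D: miss, evict A, frames (M B D)
B: hit
A: miss, evict M, frames (B D A)
D: hit
B: hit
D: hit
B: hit
D: hit
Hits: 9 of 16 references → 9/16 = 0.5625.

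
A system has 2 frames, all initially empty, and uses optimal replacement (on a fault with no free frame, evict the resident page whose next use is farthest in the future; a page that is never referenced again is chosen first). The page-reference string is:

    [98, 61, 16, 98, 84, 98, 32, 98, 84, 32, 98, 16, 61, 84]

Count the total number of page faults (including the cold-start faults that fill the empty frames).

9

98 -> fault, frames {98}
61 -> fault, frames {98,61}
16 -> fault, evict 61, frames {98,16}
98 -> hit
84 -> fault, evict 16, frames {98,84}
98 -> hit
32 -> fault, evict 84, frames {98,32}
98 -> hit
84 -> fault, evict 98, frames {32,84}
32 -> hit
98 -> fault, evict 32, frames {84,98}
16 -> fault, evict 98, frames {84,16}
61 -> fault, evict 16, frames {84,61}
84 -> hit
Page faults: 9.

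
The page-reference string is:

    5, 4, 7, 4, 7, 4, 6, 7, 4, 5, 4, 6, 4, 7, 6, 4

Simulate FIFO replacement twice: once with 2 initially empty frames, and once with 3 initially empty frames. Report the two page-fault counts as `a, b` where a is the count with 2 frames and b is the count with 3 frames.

2 frames: F F F . . . F . F F . F F F F F → 11 faults.
3 frames: F F F . . . F . . F F . . F F . → 8 faults.
8 < 11: adding a frame reduced faults, as is typical.

11, 8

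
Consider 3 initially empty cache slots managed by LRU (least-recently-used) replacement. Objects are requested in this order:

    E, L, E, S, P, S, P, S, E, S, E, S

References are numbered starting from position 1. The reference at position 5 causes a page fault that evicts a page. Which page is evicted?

L

pos 1: E → miss, frames {E}
pos 2: L → miss, frames {E,L}
pos 3: E → hit
pos 4: S → miss, frames {L,E,S}
pos 5: P → miss, evict L, frames {E,S,P}
At position 5, page L is evicted.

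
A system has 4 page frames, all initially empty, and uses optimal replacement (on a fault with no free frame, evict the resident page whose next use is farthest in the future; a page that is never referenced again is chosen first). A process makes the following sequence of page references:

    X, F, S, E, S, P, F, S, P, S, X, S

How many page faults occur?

X -> fault, frames [X]
F -> fault, frames [X, F]
S -> fault, frames [X, F, S]
E -> fault, frames [X, F, S, E]
S -> hit
P -> fault, evict E, frames [X, F, S, P]
F -> hit
S -> hit
P -> hit
S -> hit
X -> hit
S -> hit
Page faults: 5.

5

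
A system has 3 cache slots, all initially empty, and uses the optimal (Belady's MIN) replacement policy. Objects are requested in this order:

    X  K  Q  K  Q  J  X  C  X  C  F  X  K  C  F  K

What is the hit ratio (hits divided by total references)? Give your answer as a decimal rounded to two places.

0.56

X: miss, frames {X}
K: miss, frames {X,K}
Q: miss, frames {X,K,Q}
K: hit
Q: hit
J: miss, evict Q, frames {X,K,J}
X: hit
C: miss, evict J, frames {X,K,C}
X: hit
C: hit
F: miss, evict C, frames {X,K,F}
X: hit
K: hit
C: miss, evict X, frames {K,F,C}
F: hit
K: hit
Hits: 9 of 16 references → 9/16 = 0.5625.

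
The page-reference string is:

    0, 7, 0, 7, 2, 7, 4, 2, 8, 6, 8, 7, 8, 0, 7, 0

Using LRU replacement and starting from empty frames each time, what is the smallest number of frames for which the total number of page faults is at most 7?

5

f=1: 16 faults
f=2: 10 faults
f=3: 8 faults
f=4: 8 faults
f=5: 7 faults
f=6: 6 faults
Smallest f with faults ≤ 7 is 5.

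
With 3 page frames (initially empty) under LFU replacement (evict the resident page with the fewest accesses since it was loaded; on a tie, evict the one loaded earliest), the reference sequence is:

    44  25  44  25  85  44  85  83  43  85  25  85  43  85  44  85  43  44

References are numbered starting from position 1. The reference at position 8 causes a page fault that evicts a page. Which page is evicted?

pos 1: 44: miss, frames (44)
pos 2: 25: miss, frames (44 25)
pos 3: 44: hit
pos 4: 25: hit
pos 5: 85: miss, frames (44 25 85)
pos 6: 44: hit
pos 7: 85: hit
pos 8: 83: miss, evict 25, frames (44 85 83)
At position 8, page 25 is evicted.

25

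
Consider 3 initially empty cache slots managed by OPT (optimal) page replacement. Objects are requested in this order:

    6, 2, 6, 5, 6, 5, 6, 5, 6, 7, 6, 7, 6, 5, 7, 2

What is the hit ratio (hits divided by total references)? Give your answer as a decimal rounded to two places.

0.69

6 -> miss, frames {6}
2 -> miss, frames {6,2}
6 -> hit
5 -> miss, frames {6,2,5}
6 -> hit
5 -> hit
6 -> hit
5 -> hit
6 -> hit
7 -> miss, evict 2, frames {6,5,7}
6 -> hit
7 -> hit
6 -> hit
5 -> hit
7 -> hit
2 -> miss, evict 7, frames {6,5,2}
Hits: 11 of 16 references → 11/16 = 0.6875.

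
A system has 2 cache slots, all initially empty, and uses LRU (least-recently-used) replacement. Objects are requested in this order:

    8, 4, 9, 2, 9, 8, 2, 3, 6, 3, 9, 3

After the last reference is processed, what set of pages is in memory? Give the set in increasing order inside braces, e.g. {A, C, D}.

{3, 9}

8: fault, frames (8)
4: fault, frames (8 4)
9: fault, evict 8, frames (4 9)
2: fault, evict 4, frames (9 2)
9: hit
8: fault, evict 2, frames (9 8)
2: fault, evict 9, frames (8 2)
3: fault, evict 8, frames (2 3)
6: fault, evict 2, frames (3 6)
3: hit
9: fault, evict 6, frames (3 9)
3: hit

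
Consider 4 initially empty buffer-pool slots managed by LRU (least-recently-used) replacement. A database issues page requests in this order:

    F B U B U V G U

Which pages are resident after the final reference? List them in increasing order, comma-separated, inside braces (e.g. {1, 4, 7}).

{B, G, U, V}

F -> miss, frames (F)
B -> miss, frames (F B)
U -> miss, frames (F B U)
B -> hit
U -> hit
V -> miss, frames (F B U V)
G -> miss, evict F, frames (B U V G)
U -> hit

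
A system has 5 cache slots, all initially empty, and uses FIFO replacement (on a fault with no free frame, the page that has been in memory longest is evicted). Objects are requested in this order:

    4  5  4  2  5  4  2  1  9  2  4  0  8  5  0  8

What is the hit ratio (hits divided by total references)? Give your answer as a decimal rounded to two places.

0.50

4 -> fault, frames [4]
5 -> fault, frames [4, 5]
4 -> hit
2 -> fault, frames [4, 5, 2]
5 -> hit
4 -> hit
2 -> hit
1 -> fault, frames [4, 5, 2, 1]
9 -> fault, frames [4, 5, 2, 1, 9]
2 -> hit
4 -> hit
0 -> fault, evict 4, frames [5, 2, 1, 9, 0]
8 -> fault, evict 5, frames [2, 1, 9, 0, 8]
5 -> fault, evict 2, frames [1, 9, 0, 8, 5]
0 -> hit
8 -> hit
Hits: 8 of 16 references → 8/16 = 0.5000.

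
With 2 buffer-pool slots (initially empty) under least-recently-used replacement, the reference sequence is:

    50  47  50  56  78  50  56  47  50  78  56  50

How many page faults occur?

50 -> miss, frames {50}
47 -> miss, frames {50,47}
50 -> hit
56 -> miss, evict 47, frames {50,56}
78 -> miss, evict 50, frames {56,78}
50 -> miss, evict 56, frames {78,50}
56 -> miss, evict 78, frames {50,56}
47 -> miss, evict 50, frames {56,47}
50 -> miss, evict 56, frames {47,50}
78 -> miss, evict 47, frames {50,78}
56 -> miss, evict 50, frames {78,56}
50 -> miss, evict 78, frames {56,50}
Page faults: 11.

11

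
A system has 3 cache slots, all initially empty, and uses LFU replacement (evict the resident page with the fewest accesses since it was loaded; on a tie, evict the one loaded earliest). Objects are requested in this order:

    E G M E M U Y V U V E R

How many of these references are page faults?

9

E → miss, frames [E]
G → miss, frames [E, G]
M → miss, frames [E, G, M]
E → hit
M → hit
U → miss, evict G, frames [E, M, U]
Y → miss, evict U, frames [E, M, Y]
V → miss, evict Y, frames [E, M, V]
U → miss, evict V, frames [E, M, U]
V → miss, evict U, frames [E, M, V]
E → hit
R → miss, evict V, frames [E, M, R]
Page faults: 9.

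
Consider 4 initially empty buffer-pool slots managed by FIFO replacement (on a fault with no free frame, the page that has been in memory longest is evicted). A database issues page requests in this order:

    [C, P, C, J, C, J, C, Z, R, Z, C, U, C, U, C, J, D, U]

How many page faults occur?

9

C → miss, frames (C)
P → miss, frames (C P)
C → hit
J → miss, frames (C P J)
C → hit
J → hit
C → hit
Z → miss, frames (C P J Z)
R → miss, evict C, frames (P J Z R)
Z → hit
C → miss, evict P, frames (J Z R C)
U → miss, evict J, frames (Z R C U)
C → hit
U → hit
C → hit
J → miss, evict Z, frames (R C U J)
D → miss, evict R, frames (C U J D)
U → hit
Page faults: 9.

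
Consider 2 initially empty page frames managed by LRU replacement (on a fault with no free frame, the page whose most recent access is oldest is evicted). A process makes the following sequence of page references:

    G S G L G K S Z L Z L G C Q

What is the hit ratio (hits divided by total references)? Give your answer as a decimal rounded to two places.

G -> miss, frames (G)
S -> miss, frames (G S)
G -> hit
L -> miss, evict S, frames (G L)
G -> hit
K -> miss, evict L, frames (G K)
S -> miss, evict G, frames (K S)
Z -> miss, evict K, frames (S Z)
L -> miss, evict S, frames (Z L)
Z -> hit
L -> hit
G -> miss, evict Z, frames (L G)
C -> miss, evict L, frames (G C)
Q -> miss, evict G, frames (C Q)
Hits: 4 of 14 references → 4/14 = 0.2857.

0.29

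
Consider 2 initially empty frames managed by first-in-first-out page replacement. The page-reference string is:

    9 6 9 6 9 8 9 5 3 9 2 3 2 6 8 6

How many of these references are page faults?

9 → fault, frames {9}
6 → fault, frames {9,6}
9 → hit
6 → hit
9 → hit
8 → fault, evict 9, frames {6,8}
9 → fault, evict 6, frames {8,9}
5 → fault, evict 8, frames {9,5}
3 → fault, evict 9, frames {5,3}
9 → fault, evict 5, frames {3,9}
2 → fault, evict 3, frames {9,2}
3 → fault, evict 9, frames {2,3}
2 → hit
6 → fault, evict 2, frames {3,6}
8 → fault, evict 3, frames {6,8}
6 → hit
Page faults: 11.

11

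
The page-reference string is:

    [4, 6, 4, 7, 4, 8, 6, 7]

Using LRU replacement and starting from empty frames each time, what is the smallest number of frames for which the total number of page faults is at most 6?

f=1: 8 faults
f=2: 6 faults
f=3: 6 faults
f=4: 4 faults
Smallest f with faults ≤ 6 is 2.

2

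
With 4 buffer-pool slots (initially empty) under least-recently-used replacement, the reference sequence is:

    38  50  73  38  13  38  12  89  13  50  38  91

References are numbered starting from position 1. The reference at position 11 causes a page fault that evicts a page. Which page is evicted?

12

pos 1: 38 -> miss, frames {38}
pos 2: 50 -> miss, frames {38,50}
pos 3: 73 -> miss, frames {38,50,73}
pos 4: 38 -> hit
pos 5: 13 -> miss, frames {50,73,38,13}
pos 6: 38 -> hit
pos 7: 12 -> miss, evict 50, frames {73,13,38,12}
pos 8: 89 -> miss, evict 73, frames {13,38,12,89}
pos 9: 13 -> hit
pos 10: 50 -> miss, evict 38, frames {12,89,13,50}
pos 11: 38 -> miss, evict 12, frames {89,13,50,38}
At position 11, page 12 is evicted.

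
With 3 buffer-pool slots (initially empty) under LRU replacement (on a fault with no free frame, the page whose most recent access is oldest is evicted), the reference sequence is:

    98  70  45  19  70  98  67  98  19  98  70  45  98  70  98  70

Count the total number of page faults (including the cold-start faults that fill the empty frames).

9

98 → fault, frames [98]
70 → fault, frames [98, 70]
45 → fault, frames [98, 70, 45]
19 → fault, evict 98, frames [70, 45, 19]
70 → hit
98 → fault, evict 45, frames [19, 70, 98]
67 → fault, evict 19, frames [70, 98, 67]
98 → hit
19 → fault, evict 70, frames [67, 98, 19]
98 → hit
70 → fault, evict 67, frames [19, 98, 70]
45 → fault, evict 19, frames [98, 70, 45]
98 → hit
70 → hit
98 → hit
70 → hit
Page faults: 9.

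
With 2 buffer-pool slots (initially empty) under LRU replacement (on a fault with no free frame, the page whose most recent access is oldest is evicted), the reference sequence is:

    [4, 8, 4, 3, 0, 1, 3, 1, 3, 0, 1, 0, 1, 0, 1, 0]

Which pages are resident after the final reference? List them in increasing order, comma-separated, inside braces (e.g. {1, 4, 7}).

{0, 1}

4: miss, frames (4)
8: miss, frames (4 8)
4: hit
3: miss, evict 8, frames (4 3)
0: miss, evict 4, frames (3 0)
1: miss, evict 3, frames (0 1)
3: miss, evict 0, frames (1 3)
1: hit
3: hit
0: miss, evict 1, frames (3 0)
1: miss, evict 3, frames (0 1)
0: hit
1: hit
0: hit
1: hit
0: hit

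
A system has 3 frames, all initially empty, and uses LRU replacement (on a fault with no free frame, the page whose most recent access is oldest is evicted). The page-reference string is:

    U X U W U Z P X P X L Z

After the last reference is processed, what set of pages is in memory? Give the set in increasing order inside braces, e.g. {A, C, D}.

U: fault, frames (U)
X: fault, frames (U X)
U: hit
W: fault, frames (X U W)
U: hit
Z: fault, evict X, frames (W U Z)
P: fault, evict W, frames (U Z P)
X: fault, evict U, frames (Z P X)
P: hit
X: hit
L: fault, evict Z, frames (P X L)
Z: fault, evict P, frames (X L Z)

{L, X, Z}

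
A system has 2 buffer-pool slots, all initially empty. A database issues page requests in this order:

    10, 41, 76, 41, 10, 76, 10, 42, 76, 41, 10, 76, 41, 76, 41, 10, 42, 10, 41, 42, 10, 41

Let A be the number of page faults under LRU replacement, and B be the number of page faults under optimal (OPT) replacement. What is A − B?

Under LRU: F F F . F F . F F F F F F . . F F . F F F F → 17 faults.
Under OPT: F F F . F . . F . F F . F . . F F . F . F . → 12 faults.
A − B = 17 − 12 = 5.

5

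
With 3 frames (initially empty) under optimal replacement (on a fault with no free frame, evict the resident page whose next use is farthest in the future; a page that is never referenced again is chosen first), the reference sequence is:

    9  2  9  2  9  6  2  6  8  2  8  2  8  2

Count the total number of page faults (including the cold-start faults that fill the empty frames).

9: miss, frames (9)
2: miss, frames (9 2)
9: hit
2: hit
9: hit
6: miss, frames (9 2 6)
2: hit
6: hit
8: miss, evict 6, frames (9 2 8)
2: hit
8: hit
2: hit
8: hit
2: hit
Page faults: 4.

4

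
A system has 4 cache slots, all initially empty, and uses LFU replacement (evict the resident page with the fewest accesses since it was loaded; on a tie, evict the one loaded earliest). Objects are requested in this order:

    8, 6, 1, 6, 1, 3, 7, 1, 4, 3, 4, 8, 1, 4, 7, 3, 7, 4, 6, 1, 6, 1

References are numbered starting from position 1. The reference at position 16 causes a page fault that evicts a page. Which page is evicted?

pos 1: 8 → miss, frames {8}
pos 2: 6 → miss, frames {8,6}
pos 3: 1 → miss, frames {8,6,1}
pos 4: 6 → hit
pos 5: 1 → hit
pos 6: 3 → miss, frames {8,6,1,3}
pos 7: 7 → miss, evict 8, frames {6,1,3,7}
pos 8: 1 → hit
pos 9: 4 → miss, evict 3, frames {6,1,7,4}
pos 10: 3 → miss, evict 7, frames {6,1,4,3}
pos 11: 4 → hit
pos 12: 8 → miss, evict 3, frames {6,1,4,8}
pos 13: 1 → hit
pos 14: 4 → hit
pos 15: 7 → miss, evict 8, frames {6,1,4,7}
pos 16: 3 → miss, evict 7, frames {6,1,4,3}
At position 16, page 7 is evicted.

7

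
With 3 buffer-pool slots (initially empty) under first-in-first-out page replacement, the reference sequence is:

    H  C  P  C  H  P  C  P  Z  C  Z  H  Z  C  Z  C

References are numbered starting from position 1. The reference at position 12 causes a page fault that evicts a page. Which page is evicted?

pos 1: H -> fault, frames {H}
pos 2: C -> fault, frames {H,C}
pos 3: P -> fault, frames {H,C,P}
pos 4: C -> hit
pos 5: H -> hit
pos 6: P -> hit
pos 7: C -> hit
pos 8: P -> hit
pos 9: Z -> fault, evict H, frames {C,P,Z}
pos 10: C -> hit
pos 11: Z -> hit
pos 12: H -> fault, evict C, frames {P,Z,H}
At position 12, page C is evicted.

C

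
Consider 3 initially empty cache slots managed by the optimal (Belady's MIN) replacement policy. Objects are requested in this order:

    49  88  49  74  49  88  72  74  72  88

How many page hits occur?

49: miss, frames (49)
88: miss, frames (49 88)
49: hit
74: miss, frames (49 88 74)
49: hit
88: hit
72: miss, evict 49, frames (88 74 72)
74: hit
72: hit
88: hit
Hits: 6.

6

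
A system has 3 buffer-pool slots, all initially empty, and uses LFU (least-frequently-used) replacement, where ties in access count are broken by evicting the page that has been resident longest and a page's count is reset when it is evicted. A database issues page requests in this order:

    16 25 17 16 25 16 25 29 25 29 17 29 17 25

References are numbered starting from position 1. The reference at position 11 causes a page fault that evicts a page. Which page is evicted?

29

pos 1: 16 → miss, frames {16}
pos 2: 25 → miss, frames {16,25}
pos 3: 17 → miss, frames {16,25,17}
pos 4: 16 → hit
pos 5: 25 → hit
pos 6: 16 → hit
pos 7: 25 → hit
pos 8: 29 → miss, evict 17, frames {16,25,29}
pos 9: 25 → hit
pos 10: 29 → hit
pos 11: 17 → miss, evict 29, frames {16,25,17}
At position 11, page 29 is evicted.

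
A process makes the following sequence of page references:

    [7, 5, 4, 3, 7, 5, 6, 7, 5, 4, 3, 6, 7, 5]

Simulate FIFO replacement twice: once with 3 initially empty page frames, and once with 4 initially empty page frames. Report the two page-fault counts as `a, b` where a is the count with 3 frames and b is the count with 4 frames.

11, 12

3 frames: F F F F F F F . . F F . F F → 11 faults.
4 frames: F F F F . . F F F F F F F F → 12 faults.
12 > 11: adding a frame increased faults — Belady's anomaly.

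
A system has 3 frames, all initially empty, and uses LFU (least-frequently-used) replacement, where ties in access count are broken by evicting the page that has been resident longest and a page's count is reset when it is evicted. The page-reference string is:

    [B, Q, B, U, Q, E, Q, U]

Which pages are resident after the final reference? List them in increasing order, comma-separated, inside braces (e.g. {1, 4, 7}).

{B, Q, U}

B: fault, frames [B]
Q: fault, frames [B, Q]
B: hit
U: fault, frames [B, Q, U]
Q: hit
E: fault, evict U, frames [B, Q, E]
Q: hit
U: fault, evict E, frames [B, Q, U]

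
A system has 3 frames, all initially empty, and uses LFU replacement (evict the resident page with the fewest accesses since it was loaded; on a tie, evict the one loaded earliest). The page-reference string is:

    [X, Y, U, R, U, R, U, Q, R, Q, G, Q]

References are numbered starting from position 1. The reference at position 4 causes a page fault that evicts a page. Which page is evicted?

X

pos 1: X -> miss, frames (X)
pos 2: Y -> miss, frames (X Y)
pos 3: U -> miss, frames (X Y U)
pos 4: R -> miss, evict X, frames (Y U R)
At position 4, page X is evicted.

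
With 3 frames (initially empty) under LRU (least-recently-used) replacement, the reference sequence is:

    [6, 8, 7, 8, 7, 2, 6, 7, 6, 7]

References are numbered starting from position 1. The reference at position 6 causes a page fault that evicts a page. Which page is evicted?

pos 1: 6: miss, frames {6}
pos 2: 8: miss, frames {6,8}
pos 3: 7: miss, frames {6,8,7}
pos 4: 8: hit
pos 5: 7: hit
pos 6: 2: miss, evict 6, frames {8,7,2}
At position 6, page 6 is evicted.

6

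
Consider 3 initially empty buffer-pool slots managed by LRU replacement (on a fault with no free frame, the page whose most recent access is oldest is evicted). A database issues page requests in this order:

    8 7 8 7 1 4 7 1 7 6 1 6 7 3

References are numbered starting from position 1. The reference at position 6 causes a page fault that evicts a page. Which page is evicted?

pos 1: 8 -> fault, frames [8]
pos 2: 7 -> fault, frames [8, 7]
pos 3: 8 -> hit
pos 4: 7 -> hit
pos 5: 1 -> fault, frames [8, 7, 1]
pos 6: 4 -> fault, evict 8, frames [7, 1, 4]
At position 6, page 8 is evicted.

8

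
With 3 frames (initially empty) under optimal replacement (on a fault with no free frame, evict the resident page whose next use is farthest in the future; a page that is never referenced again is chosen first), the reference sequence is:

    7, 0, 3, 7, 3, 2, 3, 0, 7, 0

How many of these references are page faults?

7 → miss, frames {7}
0 → miss, frames {7,0}
3 → miss, frames {7,0,3}
7 → hit
3 → hit
2 → miss, evict 7, frames {0,3,2}
3 → hit
0 → hit
7 → miss, evict 2, frames {0,3,7}
0 → hit
Page faults: 5.

5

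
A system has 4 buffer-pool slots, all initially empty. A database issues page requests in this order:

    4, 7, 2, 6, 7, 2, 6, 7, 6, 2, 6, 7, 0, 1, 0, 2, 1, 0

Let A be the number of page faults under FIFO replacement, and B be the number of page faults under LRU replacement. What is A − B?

Under FIFO: F F F F . . . . . . . . F F . . . . → 6 faults.
Under LRU: F F F F . . . . . . . . F F . F . . → 7 faults.
A − B = 6 − 7 = -1.

-1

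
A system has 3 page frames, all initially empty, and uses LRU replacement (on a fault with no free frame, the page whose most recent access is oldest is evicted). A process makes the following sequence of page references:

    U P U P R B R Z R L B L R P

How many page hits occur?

6

U: miss, frames {U}
P: miss, frames {U,P}
U: hit
P: hit
R: miss, frames {U,P,R}
B: miss, evict U, frames {P,R,B}
R: hit
Z: miss, evict P, frames {B,R,Z}
R: hit
L: miss, evict B, frames {Z,R,L}
B: miss, evict Z, frames {R,L,B}
L: hit
R: hit
P: miss, evict B, frames {L,R,P}
Hits: 6.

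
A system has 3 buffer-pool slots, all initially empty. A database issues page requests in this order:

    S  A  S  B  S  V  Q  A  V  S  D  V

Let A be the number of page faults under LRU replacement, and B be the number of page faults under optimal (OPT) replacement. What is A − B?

1

Under LRU: F F . F . F F F . F F . → 8 faults.
Under OPT: F F . F . F F . . F F . → 7 faults.
A − B = 8 − 7 = 1.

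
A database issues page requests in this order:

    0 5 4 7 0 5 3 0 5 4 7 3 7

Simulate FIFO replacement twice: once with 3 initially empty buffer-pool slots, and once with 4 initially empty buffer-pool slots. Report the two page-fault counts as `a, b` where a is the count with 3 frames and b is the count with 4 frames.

9, 10

3 frames: F F F F F F F . . F F . . → 9 faults.
4 frames: F F F F . . F F F F F F . → 10 faults.
10 > 9: adding a frame increased faults — Belady's anomaly.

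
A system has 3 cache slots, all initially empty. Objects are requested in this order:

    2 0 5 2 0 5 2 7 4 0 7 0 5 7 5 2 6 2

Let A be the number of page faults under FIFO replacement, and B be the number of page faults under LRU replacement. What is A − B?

Under FIFO: F F F . . . . F F F . . F F . F F . → 10 faults.
Under LRU: F F F . . . . F F F . . F . . F F . → 9 faults.
A − B = 10 − 9 = 1.

1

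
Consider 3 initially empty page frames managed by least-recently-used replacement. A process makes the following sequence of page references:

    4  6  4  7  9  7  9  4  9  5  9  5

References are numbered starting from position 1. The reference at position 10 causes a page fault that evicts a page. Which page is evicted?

pos 1: 4: fault, frames [4]
pos 2: 6: fault, frames [4, 6]
pos 3: 4: hit
pos 4: 7: fault, frames [6, 4, 7]
pos 5: 9: fault, evict 6, frames [4, 7, 9]
pos 6: 7: hit
pos 7: 9: hit
pos 8: 4: hit
pos 9: 9: hit
pos 10: 5: fault, evict 7, frames [4, 9, 5]
At position 10, page 7 is evicted.

7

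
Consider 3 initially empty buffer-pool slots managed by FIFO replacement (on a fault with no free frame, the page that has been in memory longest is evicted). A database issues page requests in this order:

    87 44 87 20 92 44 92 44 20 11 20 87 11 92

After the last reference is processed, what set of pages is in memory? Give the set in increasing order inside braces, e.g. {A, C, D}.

87 -> miss, frames {87}
44 -> miss, frames {87,44}
87 -> hit
20 -> miss, frames {87,44,20}
92 -> miss, evict 87, frames {44,20,92}
44 -> hit
92 -> hit
44 -> hit
20 -> hit
11 -> miss, evict 44, frames {20,92,11}
20 -> hit
87 -> miss, evict 20, frames {92,11,87}
11 -> hit
92 -> hit

{11, 87, 92}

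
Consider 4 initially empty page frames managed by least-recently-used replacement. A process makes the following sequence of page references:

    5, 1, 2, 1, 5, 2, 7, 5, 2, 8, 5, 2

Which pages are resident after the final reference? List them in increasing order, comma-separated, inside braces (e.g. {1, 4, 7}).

{2, 5, 7, 8}

5: miss, frames [5]
1: miss, frames [5, 1]
2: miss, frames [5, 1, 2]
1: hit
5: hit
2: hit
7: miss, frames [1, 5, 2, 7]
5: hit
2: hit
8: miss, evict 1, frames [7, 5, 2, 8]
5: hit
2: hit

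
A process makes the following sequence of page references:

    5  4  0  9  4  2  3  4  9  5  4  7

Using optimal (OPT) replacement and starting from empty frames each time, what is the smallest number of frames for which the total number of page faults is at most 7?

4

f=1: 12 faults
f=2: 9 faults
f=3: 8 faults
f=4: 7 faults
f=5: 7 faults
f=6: 7 faults
f=7: 7 faults
Smallest f with faults ≤ 7 is 4.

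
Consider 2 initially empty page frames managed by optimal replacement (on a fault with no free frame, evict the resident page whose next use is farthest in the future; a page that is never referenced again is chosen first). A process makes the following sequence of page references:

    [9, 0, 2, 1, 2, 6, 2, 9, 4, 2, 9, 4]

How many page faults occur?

8

9: miss, frames (9)
0: miss, frames (9 0)
2: miss, evict 0, frames (9 2)
1: miss, evict 9, frames (2 1)
2: hit
6: miss, evict 1, frames (2 6)
2: hit
9: miss, evict 6, frames (2 9)
4: miss, evict 9, frames (2 4)
2: hit
9: miss, evict 2, frames (4 9)
4: hit
Page faults: 8.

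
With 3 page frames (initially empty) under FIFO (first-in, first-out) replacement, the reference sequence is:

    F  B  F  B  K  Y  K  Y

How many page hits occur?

4

F -> fault, frames {F}
B -> fault, frames {F,B}
F -> hit
B -> hit
K -> fault, frames {F,B,K}
Y -> fault, evict F, frames {B,K,Y}
K -> hit
Y -> hit
Hits: 4.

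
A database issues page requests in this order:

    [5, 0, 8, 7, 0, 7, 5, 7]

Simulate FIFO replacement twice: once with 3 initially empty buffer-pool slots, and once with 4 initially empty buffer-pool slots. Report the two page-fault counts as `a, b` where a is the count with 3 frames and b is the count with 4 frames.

3 frames: F F F F . . F . → 5 faults.
4 frames: F F F F . . . . → 4 faults.
4 < 5: adding a frame reduced faults, as is typical.

5, 4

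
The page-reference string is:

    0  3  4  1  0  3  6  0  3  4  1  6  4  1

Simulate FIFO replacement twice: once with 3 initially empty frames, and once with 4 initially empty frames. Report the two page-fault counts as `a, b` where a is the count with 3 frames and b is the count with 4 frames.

9, 10

3 frames: F F F F F F F . . F F . . . → 9 faults.
4 frames: F F F F . . F F F F F F . . → 10 faults.
10 > 9: adding a frame increased faults — Belady's anomaly.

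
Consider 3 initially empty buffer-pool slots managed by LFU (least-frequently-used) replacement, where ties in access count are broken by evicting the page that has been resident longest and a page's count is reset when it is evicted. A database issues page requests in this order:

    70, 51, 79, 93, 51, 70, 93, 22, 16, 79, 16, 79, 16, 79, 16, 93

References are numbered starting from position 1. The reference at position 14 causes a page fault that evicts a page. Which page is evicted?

pos 1: 70: fault, frames {70}
pos 2: 51: fault, frames {70,51}
pos 3: 79: fault, frames {70,51,79}
pos 4: 93: fault, evict 70, frames {51,79,93}
pos 5: 51: hit
pos 6: 70: fault, evict 79, frames {51,93,70}
pos 7: 93: hit
pos 8: 22: fault, evict 70, frames {51,93,22}
pos 9: 16: fault, evict 22, frames {51,93,16}
pos 10: 79: fault, evict 16, frames {51,93,79}
pos 11: 16: fault, evict 79, frames {51,93,16}
pos 12: 79: fault, evict 16, frames {51,93,79}
pos 13: 16: fault, evict 79, frames {51,93,16}
pos 14: 79: fault, evict 16, frames {51,93,79}
At position 14, page 16 is evicted.

16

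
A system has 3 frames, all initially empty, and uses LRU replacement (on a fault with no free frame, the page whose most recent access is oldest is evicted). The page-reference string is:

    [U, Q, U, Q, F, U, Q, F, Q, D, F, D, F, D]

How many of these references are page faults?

4

U -> miss, frames [U]
Q -> miss, frames [U, Q]
U -> hit
Q -> hit
F -> miss, frames [U, Q, F]
U -> hit
Q -> hit
F -> hit
Q -> hit
D -> miss, evict U, frames [F, Q, D]
F -> hit
D -> hit
F -> hit
D -> hit
Page faults: 4.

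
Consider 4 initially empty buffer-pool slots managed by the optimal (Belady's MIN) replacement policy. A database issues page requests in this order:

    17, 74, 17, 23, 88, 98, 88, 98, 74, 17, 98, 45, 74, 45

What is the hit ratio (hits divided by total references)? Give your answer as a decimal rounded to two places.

0.57

17 → fault, frames {17}
74 → fault, frames {17,74}
17 → hit
23 → fault, frames {17,74,23}
88 → fault, frames {17,74,23,88}
98 → fault, evict 23, frames {17,74,88,98}
88 → hit
98 → hit
74 → hit
17 → hit
98 → hit
45 → fault, evict 98, frames {17,74,88,45}
74 → hit
45 → hit
Hits: 8 of 14 references → 8/14 = 0.5714.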